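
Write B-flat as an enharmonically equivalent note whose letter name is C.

Bb is pitch class 10. The letter C alone is pitch class 0.
To reach pitch class 10 from C requires an offset of -2 semitones, i.e. double flat: Cbb.

Cbb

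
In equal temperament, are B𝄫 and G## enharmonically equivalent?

Yes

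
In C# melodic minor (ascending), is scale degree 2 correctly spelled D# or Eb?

D#

Each scale degree takes a distinct letter name. Degree 2 of a scale on C must use the letter D.
D# and Eb are enharmonically the same pitch, but only D# uses the letter D, so it is the correct spelling here.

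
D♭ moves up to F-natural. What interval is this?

major third

Counting letters D–E–F gives a third.
Db→F = 4 semitones, exactly the major third.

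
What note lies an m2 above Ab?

Bbb

A second above A lands on the letter B.
A minor second spans 1 semitone, so Ab moves to pitch class 9. On the letter B that is Bbb.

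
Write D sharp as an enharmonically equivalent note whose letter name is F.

Fbb

D# is pitch class 3. The letter F alone is pitch class 5.
To reach pitch class 3 from F requires an offset of -2 semitones, i.e. double flat: Fbb.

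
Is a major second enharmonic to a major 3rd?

No

A major second spans 2 semitones; a major third spans 4.
The spans differ, so they are not enharmonic equivalents.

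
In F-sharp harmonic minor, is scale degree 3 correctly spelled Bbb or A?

Each scale degree takes a distinct letter name. Degree 3 of a scale on F must use the letter A.
A and Bbb are enharmonically the same pitch, but only A uses the letter A, so it is the correct spelling here.

A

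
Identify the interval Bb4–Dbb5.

diminished third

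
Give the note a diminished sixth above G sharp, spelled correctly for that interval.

Eb

G up a major sixth is E, so the target letter is E.
From G#, a diminished sixth is 7 semitones up: Eb.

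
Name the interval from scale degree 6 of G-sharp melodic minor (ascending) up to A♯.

perfect fourth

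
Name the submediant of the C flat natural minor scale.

Abb

The Cb natural minor scale runs Cb Db Ebb Fb Gb Abb Bbb.
Degree 6 is Abb.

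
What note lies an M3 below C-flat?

C down a major third is Ab, so the target letter is A.
From Cb, a major third is 4 semitones down: Abb.

Abb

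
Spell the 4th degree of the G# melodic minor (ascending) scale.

The G# melodic minor (ascending) scale runs G# A# B C# D# E# F##.
Degree 4 is C#.

C#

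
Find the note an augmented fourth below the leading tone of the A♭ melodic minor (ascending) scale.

The leading tone of Ab melodic minor (ascending) is G.
An augmented fourth (6 semitones) below G lands on the letter D, giving Db.

Db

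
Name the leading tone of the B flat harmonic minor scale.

A

Degree 7 takes the letter 6 steps above B, which is A.
In harmonic minor, degree 7 sits 11 semitones above the tonic. Bb + 11 semitones is pitch class 9, spelled on A as A.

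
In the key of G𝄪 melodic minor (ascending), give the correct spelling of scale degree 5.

Degree 5 takes the letter 4 steps above G, which is D.
In melodic minor (ascending), degree 5 sits 7 semitones above the tonic. G## + 7 semitones is pitch class 4, spelled on D as D##.

D##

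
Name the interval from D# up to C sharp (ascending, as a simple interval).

minor seventh

Counting letters D–E–F–G–A–B–C gives a seventh.
D#→C# = 10 semitones, 1 narrower than the major seventh (11), so minor.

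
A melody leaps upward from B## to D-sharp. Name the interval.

diminished third

Counting letters B–C–D gives a third.
B##→D# = 2 semitones, 2 narrower than the major third (4), so diminished.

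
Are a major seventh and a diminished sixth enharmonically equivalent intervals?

No

A major seventh spans 11 semitones; a diminished sixth spans 7.
The spans differ, so they are not enharmonic equivalents.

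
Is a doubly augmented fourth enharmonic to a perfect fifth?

A doubly augmented fourth spans 7 semitones; a perfect fifth spans 7.
They are enharmonically equivalent.

Yes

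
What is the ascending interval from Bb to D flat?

minor third

Counting letters B–C–D gives a third.
Bb→Db = 3 semitones, 1 narrower than the major third (4), so minor.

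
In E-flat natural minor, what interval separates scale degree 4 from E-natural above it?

augmented fifth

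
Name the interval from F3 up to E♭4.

Counting letters F–G–A–B–C–D–E gives a seventh.
F→Eb = 10 semitones, 1 narrower than the major seventh (11), so minor.

minor seventh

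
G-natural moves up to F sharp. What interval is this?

major seventh

Counting letters G–A–B–C–D–E–F gives a seventh.
G→F# = 11 semitones, exactly the major seventh.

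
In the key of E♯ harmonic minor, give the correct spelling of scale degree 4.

A#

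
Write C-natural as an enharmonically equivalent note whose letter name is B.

B#

Plain B sits 1 semitone below C, so on the letter B the same pitch needs a sharp: B#.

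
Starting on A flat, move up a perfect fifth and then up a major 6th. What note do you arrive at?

A perfect fifth up from Ab is Eb (letter E, 7 semitones up).
A major sixth up from Eb is C (letter C, 9 semitones up).

C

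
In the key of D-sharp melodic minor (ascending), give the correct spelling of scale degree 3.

The D# melodic minor (ascending) scale runs D# E# F# G# A# B# C##.
Degree 3 is F#.

F#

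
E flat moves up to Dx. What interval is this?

Counting letters E–F–G–A–B–C–D gives a seventh.
Eb→D## = 13 semitones, 2 wider than the major seventh (11), so doubly augmented.

doubly augmented seventh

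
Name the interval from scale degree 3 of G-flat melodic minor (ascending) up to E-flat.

augmented fourth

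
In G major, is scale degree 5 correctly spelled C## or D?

D

Each scale degree takes a distinct letter name. Degree 5 of a scale on G must use the letter D.
D and C## are enharmonically the same pitch, but only D uses the letter D, so it is the correct spelling here.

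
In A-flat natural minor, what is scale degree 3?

The Ab natural minor scale runs Ab Bb Cb Db Eb Fb Gb.
Degree 3 is Cb.

Cb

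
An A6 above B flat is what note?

B up a major sixth is G#, so the target letter is G.
From Bb, an augmented sixth is 10 semitones up: G#.

G#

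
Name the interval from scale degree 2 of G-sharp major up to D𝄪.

augmented fourth

Scale degree 2 of G# major is A#.
A# up to D##: letters A→D make it a fourth; 6 semitones makes it augmented.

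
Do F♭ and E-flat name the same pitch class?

No

Two spellings are enharmonically equivalent only if they share a pitch class.
Here Fb → 4, Eb → 3; 3 ≠ 4, so they are not.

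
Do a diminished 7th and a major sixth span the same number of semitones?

Yes

A diminished seventh spans 9 semitones; a major sixth spans 9.
They are enharmonically equivalent.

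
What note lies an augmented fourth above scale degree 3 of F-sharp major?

Scale degree 3 of F# major is A#.
An augmented fourth (6 semitones) above A# lands on the letter D, giving D##.

D##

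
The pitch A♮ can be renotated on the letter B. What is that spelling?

Bbb

Plain B sits 2 semitones above A, so on the letter B the same pitch needs a double flat: Bbb.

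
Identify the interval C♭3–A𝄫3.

Counting letters C–D–E–F–G–A gives a sixth.
Cb→Abb = 8 semitones, 1 narrower than the major sixth (9), so minor.

minor sixth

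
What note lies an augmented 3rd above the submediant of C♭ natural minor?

The submediant of Cb natural minor is Abb.
An augmented third (5 semitones) above Abb lands on the letter C, giving C.

C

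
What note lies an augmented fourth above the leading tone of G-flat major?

The leading tone of Gb major is F.
An augmented fourth (6 semitones) above F lands on the letter B, giving B.

B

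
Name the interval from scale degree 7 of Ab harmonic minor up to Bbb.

Scale degree 7 of Ab harmonic minor is G.
G up to Bbb: letters G→B make it a third; 2 semitones makes it diminished.

diminished third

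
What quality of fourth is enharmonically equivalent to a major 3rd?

A major third spans 4 semitones.
A fourth spanning 4 semitones is diminished (the perfect fourth is 5).

diminished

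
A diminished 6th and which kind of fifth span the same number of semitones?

perfect

A diminished sixth spans 7 semitones.
A fifth spanning 7 semitones is perfect (the perfect fifth is 7).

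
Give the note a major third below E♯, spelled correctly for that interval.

A third below E lands on the letter C.
A major third spans 4 semitones, so E# moves to pitch class 1. On the letter C that is C#.

C#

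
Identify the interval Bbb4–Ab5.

major seventh

Counting letters B–C–D–E–F–G–A gives a seventh.
Bbb→Ab = 11 semitones, exactly the major seventh.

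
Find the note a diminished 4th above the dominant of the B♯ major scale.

B

The dominant of B# major is F##.
A diminished fourth (4 semitones) above F## lands on the letter B, giving B.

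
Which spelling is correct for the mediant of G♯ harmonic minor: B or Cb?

Each scale degree takes a distinct letter name. Degree 3 of a scale on G must use the letter B.
B and Cb are enharmonically the same pitch, but only B uses the letter B, so it is the correct spelling here.

B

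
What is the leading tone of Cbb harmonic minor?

Degree 7 takes the letter 6 steps above C, which is B.
In harmonic minor, degree 7 sits 11 semitones above the tonic. Cbb + 11 semitones is pitch class 9, spelled on B as Bbb.

Bbb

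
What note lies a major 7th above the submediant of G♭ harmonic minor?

Db

The submediant of Gb harmonic minor is Ebb.
A major seventh (11 semitones) above Ebb lands on the letter D, giving Db.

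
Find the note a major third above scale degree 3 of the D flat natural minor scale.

Ab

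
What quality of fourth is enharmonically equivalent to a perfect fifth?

A perfect fifth spans 7 semitones.
A fourth spanning 7 semitones is doubly augmented (the perfect fourth is 5).

doubly augmented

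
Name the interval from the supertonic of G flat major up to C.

The supertonic of Gb major is Ab.
Ab up to C: letters A→C make it a third; 4 semitones makes it major.

major third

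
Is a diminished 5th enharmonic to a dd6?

Yes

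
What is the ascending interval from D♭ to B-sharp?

Counting letters D–E–F–G–A–B gives a sixth.
Db→B# = 11 semitones, 2 wider than the major sixth (9), so doubly augmented.

doubly augmented sixth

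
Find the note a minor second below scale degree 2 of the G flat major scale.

G

Scale degree 2 of Gb major is Ab.
A minor second (1 semitone) below Ab lands on the letter G, giving G.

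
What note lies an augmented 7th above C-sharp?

B##

C up a major seventh is B, so the target letter is B.
From C#, an augmented seventh is 12 semitones up: B##.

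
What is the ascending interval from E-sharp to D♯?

Counting letters E–F–G–A–B–C–D gives a seventh.
E#→D# = 10 semitones, 1 narrower than the major seventh (11), so minor.

minor seventh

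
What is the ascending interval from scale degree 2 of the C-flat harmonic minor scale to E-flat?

Scale degree 2 of Cb harmonic minor is Db.
Db up to Eb: letters D→E make it a second; 2 semitones makes it major.

major second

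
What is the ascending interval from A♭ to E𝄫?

diminished fifth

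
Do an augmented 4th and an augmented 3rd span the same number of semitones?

An augmented fourth spans 6 semitones; an augmented third spans 5.
The spans differ, so they are not enharmonic equivalents.

No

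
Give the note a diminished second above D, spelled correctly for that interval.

A second above D lands on the letter E.
A diminished second spans 0 semitones, so D moves to pitch class 2. On the letter E that is Ebb.

Ebb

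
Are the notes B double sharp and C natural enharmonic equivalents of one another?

B## is pitch class 1; C is pitch class 0.
The pitch classes differ (1 vs. 0), so they are not enharmonic equivalents.

No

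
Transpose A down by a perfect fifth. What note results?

D

A down a perfect fifth is D, so the target letter is D.
From A, a perfect fifth is 7 semitones down: D.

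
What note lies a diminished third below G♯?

E##

A third below G lands on the letter E.
A diminished third spans 2 semitones, so G# moves to pitch class 6. On the letter E that is E##.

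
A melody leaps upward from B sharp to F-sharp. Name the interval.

diminished fifth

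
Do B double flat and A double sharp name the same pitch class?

Bbb is pitch class 9; A## is pitch class 11.
The pitch classes differ (9 vs. 11), so they are not enharmonic equivalents.

No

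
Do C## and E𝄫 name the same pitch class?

Yes

C## is pitch class 2; Ebb is pitch class 2.
All spellings map to pitch class 2, so they are enharmonically equivalent.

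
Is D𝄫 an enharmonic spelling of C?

Yes

Dbb = pitch class 0 and C = pitch class 0 — the same pitch class, so they are enharmonic equivalents.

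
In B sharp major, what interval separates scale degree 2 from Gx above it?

perfect fifth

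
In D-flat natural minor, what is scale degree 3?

The Db natural minor scale runs Db Eb Fb Gb Ab Bbb Cb.
Degree 3 is Fb.

Fb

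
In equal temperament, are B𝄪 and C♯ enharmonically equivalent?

B## is pitch class 1; C# is pitch class 1.
All spellings map to pitch class 1, so they are enharmonically equivalent.

Yes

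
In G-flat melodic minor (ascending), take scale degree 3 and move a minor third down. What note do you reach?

Scale degree 3 of Gb melodic minor (ascending) is Bbb.
A minor third (3 semitones) below Bbb lands on the letter G, giving Gb.

Gb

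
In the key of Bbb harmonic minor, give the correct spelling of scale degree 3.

Dbb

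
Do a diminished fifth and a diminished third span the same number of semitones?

No

A diminished fifth spans 6 semitones; a diminished third spans 2.
The spans differ, so they are not enharmonic equivalents.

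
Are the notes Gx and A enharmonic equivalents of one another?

G## is pitch class 9; A is pitch class 9.
All spellings map to pitch class 9, so they are enharmonically equivalent.

Yes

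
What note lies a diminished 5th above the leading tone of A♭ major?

Db

The leading tone of Ab major is G.
A diminished fifth (6 semitones) above G lands on the letter D, giving Db.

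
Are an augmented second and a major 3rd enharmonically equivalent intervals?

No

An augmented second spans 3 semitones; a major third spans 4.
The spans differ, so they are not enharmonic equivalents.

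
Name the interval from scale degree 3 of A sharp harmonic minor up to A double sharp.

augmented sixth

Scale degree 3 of A# harmonic minor is C#.
C# up to A##: letters C→A make it a sixth; 10 semitones makes it augmented.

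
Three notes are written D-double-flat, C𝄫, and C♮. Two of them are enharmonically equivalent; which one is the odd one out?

In 12-tone equal temperament, enharmonic equivalents share a pitch class. Dbb is pitch class 0; Cbb is pitch class 10; C is pitch class 0.
Dbb and C share pitch class 0, while Cbb is pitch class 10.

Cbb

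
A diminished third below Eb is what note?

C#

E down a major third is C, so the target letter is C.
From Eb, a diminished third is 2 semitones down: C#.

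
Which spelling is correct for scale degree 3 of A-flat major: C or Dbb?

C

Each scale degree takes a distinct letter name. Degree 3 of a scale on A must use the letter C.
C and Dbb are enharmonically the same pitch, but only C uses the letter C, so it is the correct spelling here.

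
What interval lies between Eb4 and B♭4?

perfect fifth

The letter names run E→B, a span of 4 letter steps, so the interval is some kind of fifth.
Eb to Bb is 7 semitones. A perfect fifth is 7, so 7 makes it perfect.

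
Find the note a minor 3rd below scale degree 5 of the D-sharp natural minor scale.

F##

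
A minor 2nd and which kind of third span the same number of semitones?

doubly diminished

A minor second spans 1 semitone.
A third spanning 1 semitone is doubly diminished (the major third is 4).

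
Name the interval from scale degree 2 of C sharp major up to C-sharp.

Scale degree 2 of C# major is D#.
D# up to C#: letters D→C make it a seventh; 10 semitones makes it minor.

minor seventh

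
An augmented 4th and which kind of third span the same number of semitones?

An augmented fourth spans 6 semitones.
A third spanning 6 semitones is doubly augmented (the major third is 4).

doubly augmented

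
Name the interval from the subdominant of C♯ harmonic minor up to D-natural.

minor sixth

The subdominant of C# harmonic minor is F#.
F# up to D: letters F→D make it a sixth; 8 semitones makes it minor.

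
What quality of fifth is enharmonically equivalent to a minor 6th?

A minor sixth spans 8 semitones.
A fifth spanning 8 semitones is augmented (the perfect fifth is 7).

augmented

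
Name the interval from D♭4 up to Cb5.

minor seventh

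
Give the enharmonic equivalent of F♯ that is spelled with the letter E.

E##

F# is pitch class 6. The letter E alone is pitch class 4.
To reach pitch class 6 from E requires an offset of +2 semitones, i.e. double sharp: E##.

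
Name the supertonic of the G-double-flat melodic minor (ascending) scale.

Abb

Degree 2 takes the letter 1 step above G, which is A.
In melodic minor (ascending), degree 2 sits 2 semitones above the tonic. Gbb + 2 semitones is pitch class 7, spelled on A as Abb.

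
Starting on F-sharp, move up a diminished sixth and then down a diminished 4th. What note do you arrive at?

A

A diminished sixth up from F# is Db (letter D, 7 semitones up).
A diminished fourth down from Db is A (letter A, 4 semitones down).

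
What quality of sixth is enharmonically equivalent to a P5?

diminished

A perfect fifth spans 7 semitones.
A sixth spanning 7 semitones is diminished (the major sixth is 9).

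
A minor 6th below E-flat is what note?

G

A sixth below E lands on the letter G.
A minor sixth spans 8 semitones, so Eb moves to pitch class 7. On the letter G that is G.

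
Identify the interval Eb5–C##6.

The letter names run E→C, a span of 5 letter steps, so the interval is some kind of sixth.
Eb to C## is 11 semitones. A major sixth is 9, so 11 makes it doubly augmented.

doubly augmented sixth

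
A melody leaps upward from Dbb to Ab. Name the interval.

augmented fifth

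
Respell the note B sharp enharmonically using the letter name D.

B# is pitch class 0. The letter D alone is pitch class 2.
To reach pitch class 0 from D requires an offset of -2 semitones, i.e. double flat: Dbb.

Dbb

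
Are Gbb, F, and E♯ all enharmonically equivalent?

Gbb is pitch class 5; F is pitch class 5; E# is pitch class 5.
All spellings map to pitch class 5, so they are enharmonically equivalent.

Yes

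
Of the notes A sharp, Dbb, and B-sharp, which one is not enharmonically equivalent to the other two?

In 12-tone equal temperament, enharmonic equivalents share a pitch class. A# is pitch class 10; Dbb is pitch class 0; B# is pitch class 0.
Dbb and B# share pitch class 0, while A# is pitch class 10.

A#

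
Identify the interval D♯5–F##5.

major third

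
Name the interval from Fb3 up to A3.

augmented third

The letter names run F→A, a span of 2 letter steps, so the interval is some kind of third.
Fb to A is 5 semitones. A major third is 4, so 5 makes it augmented.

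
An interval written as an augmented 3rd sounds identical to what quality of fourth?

perfect

An augmented third spans 5 semitones.
A fourth spanning 5 semitones is perfect (the perfect fourth is 5).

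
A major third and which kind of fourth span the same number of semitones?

A major third spans 4 semitones.
A fourth spanning 4 semitones is diminished (the perfect fourth is 5).

diminished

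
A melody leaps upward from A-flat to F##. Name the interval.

doubly augmented sixth

The letter names run A→F, a span of 5 letter steps, so the interval is some kind of sixth.
Ab to F## is 11 semitones. A major sixth is 9, so 11 makes it doubly augmented.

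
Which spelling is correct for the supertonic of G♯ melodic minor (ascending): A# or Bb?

Each scale degree takes a distinct letter name. Degree 2 of a scale on G must use the letter A.
A# and Bb are enharmonically the same pitch, but only A# uses the letter A, so it is the correct spelling here.

A#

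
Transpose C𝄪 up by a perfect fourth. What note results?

A fourth above C lands on the letter F.
A perfect fourth spans 5 semitones, so C## moves to pitch class 7. On the letter F that is F##.

F##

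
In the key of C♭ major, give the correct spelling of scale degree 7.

The Cb major scale runs Cb Db Eb Fb Gb Ab Bb.
Degree 7 is Bb.

Bb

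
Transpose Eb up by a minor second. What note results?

E up a major second is F#, so the target letter is F.
From Eb, a minor second is 1 semitone up: Fb.

Fb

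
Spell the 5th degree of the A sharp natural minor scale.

The A# natural minor scale runs A# B# C# D# E# F# G#.
Degree 5 is E#.

E#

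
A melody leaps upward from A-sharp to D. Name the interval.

The letter names run A→D, a span of 3 letter steps, so the interval is some kind of fourth.
A# to D is 4 semitones. A perfect fourth is 5, so 4 makes it diminished.

diminished fourth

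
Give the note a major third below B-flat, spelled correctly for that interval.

A third below B lands on the letter G.
A major third spans 4 semitones, so Bb moves to pitch class 6. On the letter G that is Gb.

Gb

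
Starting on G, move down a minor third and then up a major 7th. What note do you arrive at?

A minor third down from G is E (letter E, 3 semitones down).
A major seventh up from E is D# (letter D, 11 semitones up).

D#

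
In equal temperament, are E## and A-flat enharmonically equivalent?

No

E## is pitch class 6; Ab is pitch class 8.
The pitch classes differ (6 vs. 8), so they are not enharmonic equivalents.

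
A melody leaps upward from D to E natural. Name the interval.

major second

Counting letters D–E gives a second.
D→E = 2 semitones, exactly the major second.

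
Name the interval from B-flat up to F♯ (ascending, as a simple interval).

augmented fifth

Counting letters B–C–D–E–F gives a fifth.
Bb→F# = 8 semitones, 1 wider than the perfect fifth (7), so augmented.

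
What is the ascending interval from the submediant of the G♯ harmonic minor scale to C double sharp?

augmented sixth

The submediant of G# harmonic minor is E.
E up to C##: letters E→C make it a sixth; 10 semitones makes it augmented.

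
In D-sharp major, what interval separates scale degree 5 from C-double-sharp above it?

major third

Scale degree 5 of D# major is A#.
A# up to C##: letters A→C make it a third; 4 semitones makes it major.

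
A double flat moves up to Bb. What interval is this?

Counting letters A–B gives a second.
Abb→Bb = 3 semitones, 1 wider than the major second (2), so augmented.

augmented second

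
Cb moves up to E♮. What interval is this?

augmented third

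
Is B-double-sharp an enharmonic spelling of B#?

No

B## is pitch class 1; B# is pitch class 0.
The pitch classes differ (1 vs. 0), so they are not enharmonic equivalents.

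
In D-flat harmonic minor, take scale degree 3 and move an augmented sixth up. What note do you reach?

D

Scale degree 3 of Db harmonic minor is Fb.
An augmented sixth (10 semitones) above Fb lands on the letter D, giving D.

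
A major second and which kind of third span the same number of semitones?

diminished

A major second spans 2 semitones.
A third spanning 2 semitones is diminished (the major third is 4).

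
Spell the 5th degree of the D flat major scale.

Degree 5 takes the letter 4 steps above D, which is A.
In major, degree 5 sits 7 semitones above the tonic. Db + 7 semitones is pitch class 8, spelled on A as Ab.

Ab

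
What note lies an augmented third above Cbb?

Eb

A third above C lands on the letter E.
An augmented third spans 5 semitones, so Cbb moves to pitch class 3. On the letter E that is Eb.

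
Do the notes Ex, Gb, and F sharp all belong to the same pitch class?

Yes

E## is pitch class 6; Gb is pitch class 6; F# is pitch class 6.
All spellings map to pitch class 6, so they are enharmonically equivalent.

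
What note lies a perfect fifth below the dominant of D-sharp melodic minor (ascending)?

D#

The dominant of D# melodic minor (ascending) is A#.
A perfect fifth (7 semitones) below A# lands on the letter D, giving D#.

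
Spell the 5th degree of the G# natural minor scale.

D#

The G# natural minor scale runs G# A# B C# D# E F#.
Degree 5 is D#.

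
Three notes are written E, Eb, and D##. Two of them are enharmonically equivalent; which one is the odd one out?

Eb

In 12-tone equal temperament, enharmonic equivalents share a pitch class. E is pitch class 4; Eb is pitch class 3; D## is pitch class 4.
E and D## share pitch class 4, while Eb is pitch class 3.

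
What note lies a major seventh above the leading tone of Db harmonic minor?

B

The leading tone of Db harmonic minor is C.
A major seventh (11 semitones) above C lands on the letter B, giving B.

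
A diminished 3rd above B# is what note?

A third above B lands on the letter D.
A diminished third spans 2 semitones, so B# moves to pitch class 2. On the letter D that is D.

D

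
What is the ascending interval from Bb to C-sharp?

Counting letters B–C gives a second.
Bb→C# = 3 semitones, 1 wider than the major second (2), so augmented.

augmented second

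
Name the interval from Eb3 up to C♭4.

The letter names run E→C, a span of 5 letter steps, so the interval is some kind of sixth.
Eb to Cb is 8 semitones. A major sixth is 9, so 8 makes it minor.

minor sixth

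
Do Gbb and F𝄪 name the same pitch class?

Two spellings are enharmonically equivalent only if they share a pitch class.
Here Gbb → 5, F## → 7; 5 ≠ 7, so they are not.

No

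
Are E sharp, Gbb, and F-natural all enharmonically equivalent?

Yes

E# is pitch class 5; Gbb is pitch class 5; F is pitch class 5.
All spellings map to pitch class 5, so they are enharmonically equivalent.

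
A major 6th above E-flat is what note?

C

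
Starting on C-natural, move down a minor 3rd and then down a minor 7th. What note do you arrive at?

B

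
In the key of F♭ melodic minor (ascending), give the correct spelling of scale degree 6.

The Fb melodic minor (ascending) scale runs Fb Gb Abb Bbb Cb Db Eb.
Degree 6 is Db.

Db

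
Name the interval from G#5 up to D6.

diminished fifth

The letter names run G→D, a span of 4 letter steps, so the interval is some kind of fifth.
G# to D is 6 semitones. A perfect fifth is 7, so 6 makes it diminished.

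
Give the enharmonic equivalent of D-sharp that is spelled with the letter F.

Plain F sits 2 semitones above D#, so on the letter F the same pitch needs a double flat: Fbb.

Fbb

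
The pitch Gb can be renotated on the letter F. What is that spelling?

F#

Plain F sits 1 semitone below Gb, so on the letter F the same pitch needs a sharp: F#.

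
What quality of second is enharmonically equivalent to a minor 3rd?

A minor third spans 3 semitones.
A second spanning 3 semitones is augmented (the major second is 2).

augmented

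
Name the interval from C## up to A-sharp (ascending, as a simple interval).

minor sixth

The letter names run C→A, a span of 5 letter steps, so the interval is some kind of sixth.
C## to A# is 8 semitones. A major sixth is 9, so 8 makes it minor.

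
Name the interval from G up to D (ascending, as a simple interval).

perfect fifth

The letter names run G→D, a span of 4 letter steps, so the interval is some kind of fifth.
G to D is 7 semitones. A perfect fifth is 7, so 7 makes it perfect.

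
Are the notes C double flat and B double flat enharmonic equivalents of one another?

No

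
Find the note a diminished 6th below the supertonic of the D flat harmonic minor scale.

G#

The supertonic of Db harmonic minor is Eb.
A diminished sixth (7 semitones) below Eb lands on the letter G, giving G#.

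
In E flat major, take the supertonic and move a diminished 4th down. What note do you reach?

C#

The supertonic of Eb major is F.
A diminished fourth (4 semitones) below F lands on the letter C, giving C#.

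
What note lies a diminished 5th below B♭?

E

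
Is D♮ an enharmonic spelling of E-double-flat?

Yes

D = pitch class 2 and Ebb = pitch class 2 — the same pitch class, so they are enharmonic equivalents.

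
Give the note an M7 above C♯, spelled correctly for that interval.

B#

C up a major seventh is B, so the target letter is B.
From C#, a major seventh is 11 semitones up: B#.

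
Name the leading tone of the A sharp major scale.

The A# major scale runs A# B# C## D# E# F## G##.
Degree 7 is G##.

G##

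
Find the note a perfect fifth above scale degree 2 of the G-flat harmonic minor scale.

Eb

Scale degree 2 of Gb harmonic minor is Ab.
A perfect fifth (7 semitones) above Ab lands on the letter E, giving Eb.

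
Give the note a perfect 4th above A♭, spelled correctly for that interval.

A fourth above A lands on the letter D.
A perfect fourth spans 5 semitones, so Ab moves to pitch class 1. On the letter D that is Db.

Db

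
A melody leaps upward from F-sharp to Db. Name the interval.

diminished sixth

The letter names run F→D, a span of 5 letter steps, so the interval is some kind of sixth.
F# to Db is 7 semitones. A major sixth is 9, so 7 makes it diminished.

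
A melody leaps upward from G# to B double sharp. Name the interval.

augmented third

Counting letters G–A–B gives a third.
G#→B## = 5 semitones, 1 wider than the major third (4), so augmented.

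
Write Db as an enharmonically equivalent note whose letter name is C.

C#

Db is pitch class 1. The letter C alone is pitch class 0.
To reach pitch class 1 from C requires an offset of +1 semitone, i.e. sharp: C#.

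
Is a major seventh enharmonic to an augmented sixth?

No

A major seventh spans 11 semitones; an augmented sixth spans 10.
The spans differ, so they are not enharmonic equivalents.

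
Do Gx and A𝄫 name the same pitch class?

No

G## is pitch class 9; Abb is pitch class 7.
The pitch classes differ (9 vs. 7), so they are not enharmonic equivalents.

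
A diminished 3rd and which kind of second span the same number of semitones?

A diminished third spans 2 semitones.
A second spanning 2 semitones is major (the major second is 2).

major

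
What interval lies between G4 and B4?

Counting letters G–A–B gives a third.
G→B = 4 semitones, exactly the major third.

major third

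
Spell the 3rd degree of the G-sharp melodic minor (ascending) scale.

B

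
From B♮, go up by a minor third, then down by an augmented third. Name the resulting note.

Bbb

A minor third up from B is D (letter D, 3 semitones up).
An augmented third down from D is Bbb (letter B, 5 semitones down).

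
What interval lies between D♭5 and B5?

The letter names run D→B, a span of 5 letter steps, so the interval is some kind of sixth.
Db to B is 10 semitones. A major sixth is 9, so 10 makes it augmented.

augmented sixth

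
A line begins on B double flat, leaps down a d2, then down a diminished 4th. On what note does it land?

A diminished second down from Bbb is A (letter A, 0 semitones down).
A diminished fourth down from A is E# (letter E, 4 semitones down).

E#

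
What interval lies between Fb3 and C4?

augmented fifth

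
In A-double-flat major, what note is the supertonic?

Degree 2 takes the letter 1 step above A, which is B.
In major, degree 2 sits 2 semitones above the tonic. Abb + 2 semitones is pitch class 9, spelled on B as Bbb.

Bbb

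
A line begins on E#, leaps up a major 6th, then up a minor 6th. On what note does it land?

A#

A major sixth up from E# is C## (letter C, 9 semitones up).
A minor sixth up from C## is A# (letter A, 8 semitones up).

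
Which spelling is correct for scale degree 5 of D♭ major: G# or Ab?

Each scale degree takes a distinct letter name. Degree 5 of a scale on D must use the letter A.
Ab and G# are enharmonically the same pitch, but only Ab uses the letter A, so it is the correct spelling here.

Ab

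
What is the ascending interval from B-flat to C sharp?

The letter names run B→C, a span of 1 letter step, so the interval is some kind of second.
Bb to C# is 3 semitones. A major second is 2, so 3 makes it augmented.

augmented second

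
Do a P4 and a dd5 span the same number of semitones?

A perfect fourth spans 5 semitones; a doubly diminished fifth spans 5.
They are enharmonically equivalent.

Yes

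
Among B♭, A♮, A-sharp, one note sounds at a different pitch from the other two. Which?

In 12-tone equal temperament, enharmonic equivalents share a pitch class. Bb is pitch class 10; A is pitch class 9; A# is pitch class 10.
Bb and A# share pitch class 10, while A is pitch class 9.

A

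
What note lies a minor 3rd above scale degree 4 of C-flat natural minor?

Abb

Scale degree 4 of Cb natural minor is Fb.
A minor third (3 semitones) above Fb lands on the letter A, giving Abb.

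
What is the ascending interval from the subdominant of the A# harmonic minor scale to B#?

The subdominant of A# harmonic minor is D#.
D# up to B#: letters D→B make it a sixth; 9 semitones makes it major.

major sixth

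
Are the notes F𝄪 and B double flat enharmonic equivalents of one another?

Two spellings are enharmonically equivalent only if they share a pitch class.
Here F## → 7, Bbb → 9; 7 ≠ 9, so they are not.

No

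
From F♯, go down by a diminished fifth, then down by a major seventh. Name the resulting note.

C#

A diminished fifth down from F# is B# (letter B, 6 semitones down).
A major seventh down from B# is C# (letter C, 11 semitones down).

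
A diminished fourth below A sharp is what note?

A down a perfect fourth is E, so the target letter is E.
From A#, a diminished fourth is 4 semitones down: E##.

E##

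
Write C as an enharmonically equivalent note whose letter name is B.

C is pitch class 0. The letter B alone is pitch class 11.
To reach pitch class 0 from B requires an offset of +1 semitone, i.e. sharp: B#.

B#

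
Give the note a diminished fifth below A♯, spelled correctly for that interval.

D##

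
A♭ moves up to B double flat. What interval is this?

Counting letters A–B gives a second.
Ab→Bbb = 1 semitone, 1 narrower than the major second (2), so minor.

minor second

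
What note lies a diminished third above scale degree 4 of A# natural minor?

Scale degree 4 of A# natural minor is D#.
A diminished third (2 semitones) above D# lands on the letter F, giving F.

F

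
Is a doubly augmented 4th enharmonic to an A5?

No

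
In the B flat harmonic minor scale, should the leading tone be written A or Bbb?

Each scale degree takes a distinct letter name. Degree 7 of a scale on B must use the letter A.
A and Bbb are enharmonically the same pitch, but only A uses the letter A, so it is the correct spelling here.

A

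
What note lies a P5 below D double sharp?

D down a perfect fifth is G, so the target letter is G.
From D##, a perfect fifth is 7 semitones down: G##.

G##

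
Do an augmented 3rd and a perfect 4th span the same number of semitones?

An augmented third spans 5 semitones; a perfect fourth spans 5.
They are enharmonically equivalent.

Yes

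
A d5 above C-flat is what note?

A fifth above C lands on the letter G.
A diminished fifth spans 6 semitones, so Cb moves to pitch class 5. On the letter G that is Gbb.

Gbb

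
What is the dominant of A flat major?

Eb

The Ab major scale runs Ab Bb C Db Eb F G.
Degree 5 is Eb.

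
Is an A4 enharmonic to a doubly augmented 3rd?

An augmented fourth spans 6 semitones; a doubly augmented third spans 6.
They are enharmonically equivalent.

Yes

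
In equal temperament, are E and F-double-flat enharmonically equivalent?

No

Two spellings are enharmonically equivalent only if they share a pitch class.
Here E → 4, Fbb → 3; 3 ≠ 4, so they are not.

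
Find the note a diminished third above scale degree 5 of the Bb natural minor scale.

Abb

Scale degree 5 of Bb natural minor is F.
A diminished third (2 semitones) above F lands on the letter A, giving Abb.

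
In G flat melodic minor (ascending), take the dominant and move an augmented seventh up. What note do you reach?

C#

The dominant of Gb melodic minor (ascending) is Db.
An augmented seventh (12 semitones) above Db lands on the letter C, giving C#.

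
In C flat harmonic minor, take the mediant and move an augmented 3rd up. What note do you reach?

The mediant of Cb harmonic minor is Ebb.
An augmented third (5 semitones) above Ebb lands on the letter G, giving G.

G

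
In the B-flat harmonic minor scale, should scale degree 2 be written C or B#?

C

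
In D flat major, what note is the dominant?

Ab

Degree 5 takes the letter 4 steps above D, which is A.
In major, degree 5 sits 7 semitones above the tonic. Db + 7 semitones is pitch class 8, spelled on A as Ab.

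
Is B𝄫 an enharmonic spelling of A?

Yes

Bbb is pitch class 9; A is pitch class 9.
All spellings map to pitch class 9, so they are enharmonically equivalent.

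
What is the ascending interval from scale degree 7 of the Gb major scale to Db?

minor sixth

Scale degree 7 of Gb major is F.
F up to Db: letters F→D make it a sixth; 8 semitones makes it minor.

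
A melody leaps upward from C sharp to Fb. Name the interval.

doubly diminished fourth

Counting letters C–D–E–F gives a fourth.
C#→Fb = 3 semitones, 2 narrower than the perfect fourth (5), so doubly diminished.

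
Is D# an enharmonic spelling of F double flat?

Yes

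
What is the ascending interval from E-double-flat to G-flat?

The letter names run E→G, a span of 2 letter steps, so the interval is some kind of third.
Ebb to Gb is 4 semitones. A major third is 4, so 4 makes it major.

major third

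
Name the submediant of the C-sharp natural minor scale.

Degree 6 takes the letter 5 steps above C, which is A.
In natural minor, degree 6 sits 8 semitones above the tonic. C# + 8 semitones is pitch class 9, spelled on A as A.

A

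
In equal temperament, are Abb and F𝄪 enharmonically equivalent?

Yes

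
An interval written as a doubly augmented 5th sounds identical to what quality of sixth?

major

A doubly augmented fifth spans 9 semitones.
A sixth spanning 9 semitones is major (the major sixth is 9).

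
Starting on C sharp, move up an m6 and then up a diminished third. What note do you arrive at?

Cb

A minor sixth up from C# is A (letter A, 8 semitones up).
A diminished third up from A is Cb (letter C, 2 semitones up).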